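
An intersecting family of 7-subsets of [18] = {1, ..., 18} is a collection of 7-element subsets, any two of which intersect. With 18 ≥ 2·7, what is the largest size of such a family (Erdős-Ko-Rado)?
max |F| = C(17, 6) = 12376

Erdős-Ko-Rado (1961): when n ≥ 2k, max |F| = C(n−1, k−1). The bound is attained by the star {A : i ∈ A} for any fixed i ∈ [n]. Here C(18−1, 7−1) = C(17, 6) = 12376.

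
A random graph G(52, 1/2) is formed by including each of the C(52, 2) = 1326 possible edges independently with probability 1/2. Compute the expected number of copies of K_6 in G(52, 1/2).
E[# K_6] = C(52, 6) · (1/2)^C(6, 2) = 20358520 / 2^15 = 2544815/4096 ≈ 621.292725

For each 6-subset S of vertices (there are C(52, 6) = 20358520 such S), let X_S = 1 if S induces a K_6 (all C(6, 2) = 15 edges present). Then P(X_S = 1) = (1/2)^15 = 1/32768. By linearity of expectation, E[# K_6] = C(52, 6) · (1/2)^15 = 20358520 / 32768 = 2544815/4096 ≈ 621.292725.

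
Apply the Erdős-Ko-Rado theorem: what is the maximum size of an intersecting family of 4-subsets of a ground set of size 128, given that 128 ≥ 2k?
max |F| = C(127, 3) = 333375

Erdős-Ko-Rado (1961): when n ≥ 2k, max |F| = C(n−1, k−1). The bound is attained by the star {A : i ∈ A} for any fixed i ∈ [n]. Here C(128−1, 4−1) = C(127, 3) = 333375.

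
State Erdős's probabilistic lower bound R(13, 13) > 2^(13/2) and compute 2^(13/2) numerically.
2^(13/2) = 90.5097; so R(13, 13) > 90.5097

Colour each edge of K_n uniformly at random with red/blue. The expected number of monochromatic K_13 is C(n, 13) · 2 · 2^(−C(13,2)). If C(n, 13) · 2^(1 − C(13,2)) < 1, then with positive probability no monochromatic K_13 exists, so R(13, 13) > n. The standard estimate C(n, 13) ≤ n^13/13! shows this inequality holds whenever n ≤ 2^(13/2) (since 13! · 2^(C(13,2) − 1) > 2^(13^2/2) ≥ n^13). Hence R(13, 13) > 2^(13/2) = 90.5097.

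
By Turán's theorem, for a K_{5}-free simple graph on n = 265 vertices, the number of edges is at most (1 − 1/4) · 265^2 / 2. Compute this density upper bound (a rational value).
Turán density bound = (3/4) · 265^2/2 = 210675/8 ≈ 26334.375

Turán's theorem: ex(n, K_{r+1}) is achieved by the complete r-partite Turán graph T(n, r) with parts as balanced as possible, and is at most (1 − 1/r) · n^2/2. For r = 4, n = 265: the density bound is (3/4) · 70225/2 = 210675/8 ≈ 26334.375. The integer-valued extremum is e(T(265, 4)) = 26334, which is strictly less than the density bound 210675/8 since 4 ∤ 265 (the parts of T(265, 4) cannot all be equal).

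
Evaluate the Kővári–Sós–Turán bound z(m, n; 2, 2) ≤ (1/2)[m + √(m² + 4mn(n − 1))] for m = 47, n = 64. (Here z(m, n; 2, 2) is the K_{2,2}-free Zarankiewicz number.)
z(47, 64; 2, 2) ≤ (1/2)[47 + √(47² + 4·47·64·63)] = (1/2)[47 + √760225] = 459.4544

Kővári–Sós–Turán: let r_1, ..., r_47 be the row sums and z = Σ r_i the total number of 1s. Each pair of columns can share at most one row with both entries 1 (else a 2×2 all-ones block appears), so Σ_i C(r_i, 2) ≤ C(64, 2) = 2016. By convexity Σ_i C(r_i, 2) ≥ 47·C(z/47, 2) = z(z − 47)/(2·47), giving z² − 47z − 47·64·63 ≤ 0 and hence z ≤ (1/2)[47 + √(2209 + 4·189504)] = (1/2)[47 + √760225] ≈ (1/2)(47 + 871.9088) = 459.4544.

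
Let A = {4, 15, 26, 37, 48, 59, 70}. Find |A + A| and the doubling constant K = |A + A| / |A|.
K = |A + A| / |A| = 13/7

Enumerate A + A = {a + b : a, b ∈ A}. With |A| = 7, there are |A|^2 = 49 ordered sum pairs; collecting distinct values, A + A = {8, 19, 30, 41, 52, 63, 74, 85, 96, 107, 118, 129, 140}, so |A + A| = 13. Thus K = 13/7. Here |A + A| = 2|A| − 1 = 13, the minimum possible — so K = 13/7 is minimal, which holds iff A is an arithmetic progression.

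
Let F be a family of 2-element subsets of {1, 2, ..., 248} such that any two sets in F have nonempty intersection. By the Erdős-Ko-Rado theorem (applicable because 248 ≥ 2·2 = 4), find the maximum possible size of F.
max |F| = C(247, 1) = 247

The Erdős-Ko-Rado theorem states: for n ≥ 2k, an intersecting family of k-subsets of an n-element set has size at most C(n − 1, k − 1), with equality for 'star' families {A ⊆ [n] : |A| = k, i ∈ A} (fix an element i). For n = 248, k = 2: C(247, 1) = 247.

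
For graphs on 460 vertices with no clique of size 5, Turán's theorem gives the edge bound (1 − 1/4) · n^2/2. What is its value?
Turán density bound = (3/4) · 460^2/2 = 79350

Turán's theorem: ex(n, K_{r+1}) is achieved by the complete r-partite Turán graph T(n, r) with parts as balanced as possible, and is at most (1 − 1/r) · n^2/2. For r = 4, n = 460: the density bound is (3/4) · 211600/2 = 79350. Since 4 ∣ 460, the Turán graph T(460, 4) has parts of equal size 115, and its edge count e(T(460, 4)) = 79350 attains the density bound exactly.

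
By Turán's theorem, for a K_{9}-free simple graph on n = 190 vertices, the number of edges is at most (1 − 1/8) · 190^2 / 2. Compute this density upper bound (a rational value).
Turán density bound = (7/8) · 190^2/2 = 63175/4 ≈ 15793.75

Turán's theorem: ex(n, K_{r+1}) is achieved by the complete r-partite Turán graph T(n, r) with parts as balanced as possible, and is at most (1 − 1/r) · n^2/2. For r = 8, n = 190: the density bound is (7/8) · 36100/2 = 63175/4 ≈ 15793.75. The integer-valued extremum is e(T(190, 8)) = 15793, which is strictly less than the density bound 63175/4 since 8 ∤ 190 (the parts of T(190, 8) cannot all be equal).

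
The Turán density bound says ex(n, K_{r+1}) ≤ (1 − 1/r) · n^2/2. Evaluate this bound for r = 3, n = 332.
Turán density bound = (2/3) · 332^2/2 = 110224/3 ≈ 36741.3333

Turán's theorem: ex(n, K_{r+1}) is achieved by the complete r-partite Turán graph T(n, r) with parts as balanced as possible, and is at most (1 − 1/r) · n^2/2. For r = 3, n = 332: the density bound is (2/3) · 110224/2 = 110224/3 ≈ 36741.3333. The integer-valued extremum is e(T(332, 3)) = 36741, which is strictly less than the density bound 110224/3 since 3 ∤ 332 (the parts of T(332, 3) cannot all be equal).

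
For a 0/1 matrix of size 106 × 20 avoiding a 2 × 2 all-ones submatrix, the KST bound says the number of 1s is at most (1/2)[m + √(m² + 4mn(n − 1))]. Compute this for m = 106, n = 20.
z(106, 20; 2, 2) ≤ (1/2)[106 + √(106² + 4·106·20·19)] = (1/2)[106 + √172356] = 260.5789

Kővári–Sós–Turán: let r_1, ..., r_106 be the row sums and z = Σ r_i the total number of 1s. Each pair of columns can share at most one row with both entries 1 (else a 2×2 all-ones block appears), so Σ_i C(r_i, 2) ≤ C(20, 2) = 190. By convexity Σ_i C(r_i, 2) ≥ 106·C(z/106, 2) = z(z − 106)/(2·106), giving z² − 106z − 106·20·19 ≤ 0 and hence z ≤ (1/2)[106 + √(11236 + 4·40280)] = (1/2)[106 + √172356] ≈ (1/2)(106 + 415.1578) = 260.5789.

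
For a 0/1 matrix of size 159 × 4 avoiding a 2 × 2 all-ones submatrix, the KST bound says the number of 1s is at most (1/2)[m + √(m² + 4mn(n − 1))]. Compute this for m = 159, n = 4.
z(159, 4; 2, 2) ≤ (1/2)[159 + √(159² + 4·159·4·3)] = (1/2)[159 + √32913] = 170.2097

Kővári–Sós–Turán: let r_1, ..., r_159 be the row sums and z = Σ r_i the total number of 1s. Each pair of columns can share at most one row with both entries 1 (else a 2×2 all-ones block appears), so Σ_i C(r_i, 2) ≤ C(4, 2) = 6. By convexity Σ_i C(r_i, 2) ≥ 159·C(z/159, 2) = z(z − 159)/(2·159), giving z² − 159z − 159·4·3 ≤ 0 and hence z ≤ (1/2)[159 + √(25281 + 4·1908)] = (1/2)[159 + √32913] ≈ (1/2)(159 + 181.4194) = 170.2097.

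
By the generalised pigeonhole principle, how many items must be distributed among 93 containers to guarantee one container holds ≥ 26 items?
n = (26 − 1)·93 + 1 = 2326

By the generalised pigeonhole principle, to guarantee some box contains ≥ r objects we need more than (r − 1) · k objects total. Threshold: n = (r − 1) · k + 1. With r = 26 and k = 93: n = 25 · 93 + 1 = 2325 + 1 = 2326. For n = 2325 = 25 · 93, we can put exactly 25 objects in every box, avoiding 26 in any single one — so 2326 is tight.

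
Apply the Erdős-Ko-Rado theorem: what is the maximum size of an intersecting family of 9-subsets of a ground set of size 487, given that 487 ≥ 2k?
max |F| = C(486, 8) = 72848202840295740

The Erdős-Ko-Rado theorem states: for n ≥ 2k, an intersecting family of k-subsets of an n-element set has size at most C(n − 1, k − 1), with equality for 'star' families {A ⊆ [n] : |A| = k, i ∈ A} (fix an element i). For n = 487, k = 9: C(486, 8) = 72848202840295740.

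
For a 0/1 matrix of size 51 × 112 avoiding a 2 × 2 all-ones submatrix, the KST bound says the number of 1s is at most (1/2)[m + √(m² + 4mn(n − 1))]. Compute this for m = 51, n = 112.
z(51, 112; 2, 2) ≤ (1/2)[51 + √(51² + 4·51·112·111)] = (1/2)[51 + √2538729] = 822.1695

Kővári–Sós–Turán: let r_1, ..., r_51 be the row sums and z = Σ r_i the total number of 1s. Each pair of columns can share at most one row with both entries 1 (else a 2×2 all-ones block appears), so Σ_i C(r_i, 2) ≤ C(112, 2) = 6216. By convexity Σ_i C(r_i, 2) ≥ 51·C(z/51, 2) = z(z − 51)/(2·51), giving z² − 51z − 51·112·111 ≤ 0 and hence z ≤ (1/2)[51 + √(2601 + 4·634032)] = (1/2)[51 + √2538729] ≈ (1/2)(51 + 1593.3389) = 822.1695.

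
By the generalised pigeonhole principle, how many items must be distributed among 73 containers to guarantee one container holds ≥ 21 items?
n = (21 − 1)·73 + 1 = 1461

By the generalised pigeonhole principle, to guarantee some box contains ≥ r objects we need more than (r − 1) · k objects total. Threshold: n = (r − 1) · k + 1. With r = 21 and k = 73: n = 20 · 73 + 1 = 1460 + 1 = 1461. For n = 1460 = 20 · 73, we can put exactly 20 objects in every box, avoiding 21 in any single one — so 1461 is tight.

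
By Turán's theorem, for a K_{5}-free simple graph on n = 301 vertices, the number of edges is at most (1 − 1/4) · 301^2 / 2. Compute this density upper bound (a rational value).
Turán density bound = (3/4) · 301^2/2 = 271803/8 ≈ 33975.375

Turán's theorem: ex(n, K_{r+1}) is achieved by the complete r-partite Turán graph T(n, r) with parts as balanced as possible, and is at most (1 − 1/r) · n^2/2. For r = 4, n = 301: the density bound is (3/4) · 90601/2 = 271803/8 ≈ 33975.375. The integer-valued extremum is e(T(301, 4)) = 33975, which is strictly less than the density bound 271803/8 since 4 ∤ 301 (the parts of T(301, 4) cannot all be equal).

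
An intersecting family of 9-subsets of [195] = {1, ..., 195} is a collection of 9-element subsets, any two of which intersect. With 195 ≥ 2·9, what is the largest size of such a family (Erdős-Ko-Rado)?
max |F| = C(194, 8) = 42992032003272

The Erdős-Ko-Rado theorem states: for n ≥ 2k, an intersecting family of k-subsets of an n-element set has size at most C(n − 1, k − 1), with equality for 'star' families {A ⊆ [n] : |A| = k, i ∈ A} (fix an element i). For n = 195, k = 9: C(194, 8) = 42992032003272.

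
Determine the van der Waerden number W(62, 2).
W(62, 2) = 62 + 1 = 63

A 2-term AP is any pair of integers, so a monochromatic 2-AP exists iff some colour is used at least twice. With 62 colours, the colouring i ↦ i on {1, ..., 62} uses each colour once, avoiding any monochromatic pair, so W(62, 2) > 62. For {1, ..., 63}, pigeonhole forces two integers of the same colour, which form a monochromatic 2-AP. Hence W(62, 2) = 63.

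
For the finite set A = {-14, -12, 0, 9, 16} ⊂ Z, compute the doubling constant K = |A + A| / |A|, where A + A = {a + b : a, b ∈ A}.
K = |A + A| / |A| = 15/5 = 3

Enumerate A + A = {a + b : a, b ∈ A}. With |A| = 5, there are |A|^2 = 25 ordered sum pairs; collecting distinct values, A + A = {-28, -26, -24, -14, -12, -5, -3, 0, 2, 4, 9, 16, 18, 25, 32}, so |A + A| = 15. Thus K = 15/5 = 3. For comparison, the minimum possible |A + A| over all 5-element sets is 2·5 − 1 = 9 (so min K = 9/5), attained only by arithmetic progressions.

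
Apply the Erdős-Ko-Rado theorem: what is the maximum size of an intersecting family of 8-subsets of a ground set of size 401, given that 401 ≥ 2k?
max |F| = C(400, 7) = 308364541201200

Erdős-Ko-Rado (1961): when n ≥ 2k, max |F| = C(n−1, k−1). The bound is attained by the star {A : i ∈ A} for any fixed i ∈ [n]. Here C(401−1, 8−1) = C(400, 7) = 308364541201200.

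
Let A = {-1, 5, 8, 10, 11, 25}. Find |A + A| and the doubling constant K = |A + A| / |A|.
K = |A + A| / |A| = 19/6

Enumerate A + A = {a + b : a, b ∈ A}. With |A| = 6, there are |A|^2 = 36 ordered sum pairs; collecting distinct values, A + A = {-2, 4, 7, 9, 10, 13, 15, 16, 18, 19, 20, 21, 22, 24, 30, 33, 35, 36, 50}, so |A + A| = 19. Thus K = 19/6. For comparison, the minimum possible |A + A| over all 6-element sets is 2·6 − 1 = 11 (so min K = 11/6), attained only by arithmetic progressions.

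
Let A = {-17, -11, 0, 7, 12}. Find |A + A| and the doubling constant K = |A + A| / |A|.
K = |A + A| / |A| = 15/5 = 3

Enumerate A + A = {a + b : a, b ∈ A}. With |A| = 5, there are |A|^2 = 25 ordered sum pairs; collecting distinct values, A + A = {-34, -28, -22, -17, -11, -10, -5, -4, 0, 1, 7, 12, 14, 19, 24}, so |A + A| = 15. Thus K = 15/5 = 3. For comparison, the minimum possible |A + A| over all 5-element sets is 2·5 − 1 = 9 (so min K = 9/5), attained only by arithmetic progressions.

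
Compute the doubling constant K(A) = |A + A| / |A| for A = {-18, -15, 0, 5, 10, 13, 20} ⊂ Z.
K = |A + A| / |A| = 24/7

Enumerate A + A = {a + b : a, b ∈ A}. With |A| = 7, there are |A|^2 = 49 ordered sum pairs; collecting distinct values, A + A = {-36, -33, -30, -18, -15, -13, -10, -8, -5, -2, 0, 2, 5, 10, 13, 15, 18, 20, 23, 25, 26, 30, 33, 40}, so |A + A| = 24. Thus K = 24/7. For comparison, the minimum possible |A + A| over all 7-element sets is 2·7 − 1 = 13 (so min K = 13/7), attained only by arithmetic progressions.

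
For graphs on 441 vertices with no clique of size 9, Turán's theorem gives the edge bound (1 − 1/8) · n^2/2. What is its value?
Turán density bound = (7/8) · 441^2/2 = 1361367/16 ≈ 85085.4375

Turán's theorem: ex(n, K_{r+1}) is achieved by the complete r-partite Turán graph T(n, r) with parts as balanced as possible, and is at most (1 − 1/r) · n^2/2. For r = 8, n = 441: the density bound is (7/8) · 194481/2 = 1361367/16 ≈ 85085.4375. The integer-valued extremum is e(T(441, 8)) = 85085, which is strictly less than the density bound 1361367/16 since 8 ∤ 441 (the parts of T(441, 8) cannot all be equal).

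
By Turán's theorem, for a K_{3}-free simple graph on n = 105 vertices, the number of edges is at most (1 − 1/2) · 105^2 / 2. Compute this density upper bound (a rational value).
Turán density bound = (1/2) · 105^2/2 = 11025/4 ≈ 2756.25

Turán's theorem: ex(n, K_{r+1}) is achieved by the complete r-partite Turán graph T(n, r) with parts as balanced as possible, and is at most (1 − 1/r) · n^2/2. For r = 2, n = 105: the density bound is (1/2) · 11025/2 = 11025/4 ≈ 2756.25. The integer-valued extremum is e(T(105, 2)) = 2756, which is strictly less than the density bound 11025/4 since 2 ∤ 105 (the parts of T(105, 2) cannot all be equal).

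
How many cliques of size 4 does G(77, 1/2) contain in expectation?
E[# K_4] = C(77, 4) · (1/2)^C(4, 2) = 1353275 / 2^6 = 21144.921875

For each 4-subset S of vertices (there are C(77, 4) = 1353275 such S), let X_S = 1 if S induces a K_4 (all C(4, 2) = 6 edges present). Then P(X_S = 1) = (1/2)^6 = 1/64. By linearity of expectation, E[# K_4] = C(77, 4) · (1/2)^6 = 1353275 / 64 = 21144.921875.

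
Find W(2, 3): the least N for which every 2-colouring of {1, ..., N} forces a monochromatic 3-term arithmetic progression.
W(2, 3) = 9

Lower bound: the 2-colouring RRBBRRBB of {1, ..., 8} (R at positions {1, 2, 5, 6}, B at {3, 4, 7, 8}) contains no monochromatic 3-term AP, so W(2, 3) > 8. Upper bound: a case analysis on any 2-colouring of {1, ..., 9} forces such an AP. Hence W(2, 3) = 9.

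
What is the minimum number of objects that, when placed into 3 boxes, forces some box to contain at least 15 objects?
n = (15 − 1)·3 + 1 = 43

By the generalised pigeonhole principle, to guarantee some box contains ≥ r objects we need more than (r − 1) · k objects total. Threshold: n = (r − 1) · k + 1. With r = 15 and k = 3: n = 14 · 3 + 1 = 42 + 1 = 43. For n = 42 = 14 · 3, we can put exactly 14 objects in every box, avoiding 15 in any single one — so 43 is tight.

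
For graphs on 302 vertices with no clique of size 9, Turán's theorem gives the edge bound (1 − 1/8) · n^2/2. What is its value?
Turán density bound = (7/8) · 302^2/2 = 159607/4 ≈ 39901.75

Turán's theorem: ex(n, K_{r+1}) is achieved by the complete r-partite Turán graph T(n, r) with parts as balanced as possible, and is at most (1 − 1/r) · n^2/2. For r = 8, n = 302: the density bound is (7/8) · 91204/2 = 159607/4 ≈ 39901.75. The integer-valued extremum is e(T(302, 8)) = 39901, which is strictly less than the density bound 159607/4 since 8 ∤ 302 (the parts of T(302, 8) cannot all be equal).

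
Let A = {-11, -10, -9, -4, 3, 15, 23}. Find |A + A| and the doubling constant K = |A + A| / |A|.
K = |A + A| / |A| = 25/7

Enumerate A + A = {a + b : a, b ∈ A}. With |A| = 7, there are |A|^2 = 49 ordered sum pairs; collecting distinct values, A + A = {-22, -21, -20, -19, -18, -15, -14, -13, -8, -7, -6, -1, 4, 5, 6, 11, 12, 13, 14, 18, 19, 26, 30, 38, 46}, so |A + A| = 25. Thus K = 25/7. For comparison, the minimum possible |A + A| over all 7-element sets is 2·7 − 1 = 13 (so min K = 13/7), attained only by arithmetic progressions.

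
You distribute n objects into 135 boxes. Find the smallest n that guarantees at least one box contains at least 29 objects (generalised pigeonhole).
n = (29 − 1)·135 + 1 = 3781

By the generalised pigeonhole principle, to guarantee some box contains ≥ r objects we need more than (r − 1) · k objects total. Threshold: n = (r − 1) · k + 1. With r = 29 and k = 135: n = 28 · 135 + 1 = 3780 + 1 = 3781. For n = 3780 = 28 · 135, we can put exactly 28 objects in every box, avoiding 29 in any single one — so 3781 is tight.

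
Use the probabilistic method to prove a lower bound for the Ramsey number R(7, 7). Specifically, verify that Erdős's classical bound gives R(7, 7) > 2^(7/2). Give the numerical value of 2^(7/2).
2^(7/2) = 11.3137; so R(7, 7) > 11.3137

Colour each edge of K_n uniformly at random with red/blue. The expected number of monochromatic K_7 is C(n, 7) · 2 · 2^(−C(7,2)). If C(n, 7) · 2^(1 − C(7,2)) < 1, then with positive probability no monochromatic K_7 exists, so R(7, 7) > n. The standard estimate C(n, 7) ≤ n^7/7! shows this inequality holds whenever n ≤ 2^(7/2) (since 7! · 2^(C(7,2) − 1) > 2^(7^2/2) ≥ n^7). Hence R(7, 7) > 2^(7/2) = 11.3137.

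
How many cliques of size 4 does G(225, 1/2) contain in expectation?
E[# K_4] = C(225, 4) · (1/2)^C(4, 2) = 103962600 / 2^6 = 12995325/8 = 1624415.625

For each 4-subset S of vertices (there are C(225, 4) = 103962600 such S), let X_S = 1 if S induces a K_4 (all C(4, 2) = 6 edges present). Then P(X_S = 1) = (1/2)^6 = 1/64. By linearity of expectation, E[# K_4] = C(225, 4) · (1/2)^6 = 103962600 / 64 = 12995325/8 = 1624415.625.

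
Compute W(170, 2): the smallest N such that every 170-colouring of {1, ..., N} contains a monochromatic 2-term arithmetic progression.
W(170, 2) = 170 + 1 = 171

A 2-term AP is any pair of integers, so a monochromatic 2-AP exists iff some colour is used at least twice. With 170 colours, the colouring i ↦ i on {1, ..., 170} uses each colour once, avoiding any monochromatic pair, so W(170, 2) > 170. For {1, ..., 171}, pigeonhole forces two integers of the same colour, which form a monochromatic 2-AP. Hence W(170, 2) = 171.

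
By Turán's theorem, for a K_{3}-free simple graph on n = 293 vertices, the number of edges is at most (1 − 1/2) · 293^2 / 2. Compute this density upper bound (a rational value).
Turán density bound = (1/2) · 293^2/2 = 85849/4 ≈ 21462.25

Turán's theorem: ex(n, K_{r+1}) is achieved by the complete r-partite Turán graph T(n, r) with parts as balanced as possible, and is at most (1 − 1/r) · n^2/2. For r = 2, n = 293: the density bound is (1/2) · 85849/2 = 85849/4 ≈ 21462.25. The integer-valued extremum is e(T(293, 2)) = 21462, which is strictly less than the density bound 85849/4 since 2 ∤ 293 (the parts of T(293, 2) cannot all be equal).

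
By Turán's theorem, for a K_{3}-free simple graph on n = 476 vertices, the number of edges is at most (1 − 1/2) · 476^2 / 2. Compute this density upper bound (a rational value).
Turán density bound = (1/2) · 476^2/2 = 56644

Turán's theorem: ex(n, K_{r+1}) is achieved by the complete r-partite Turán graph T(n, r) with parts as balanced as possible, and is at most (1 − 1/r) · n^2/2. For r = 2, n = 476: the density bound is (1/2) · 226576/2 = 56644. Since 2 ∣ 476, the Turán graph T(476, 2) has parts of equal size 238, and its edge count e(T(476, 2)) = 56644 attains the density bound exactly.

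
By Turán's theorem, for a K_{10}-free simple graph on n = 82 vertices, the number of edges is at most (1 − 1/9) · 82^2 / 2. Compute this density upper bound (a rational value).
Turán density bound = (8/9) · 82^2/2 = 26896/9 ≈ 2988.4444

Turán's theorem: ex(n, K_{r+1}) is achieved by the complete r-partite Turán graph T(n, r) with parts as balanced as possible, and is at most (1 − 1/r) · n^2/2. For r = 9, n = 82: the density bound is (8/9) · 6724/2 = 26896/9 ≈ 2988.4444. The integer-valued extremum is e(T(82, 9)) = 2988, which is strictly less than the density bound 26896/9 since 9 ∤ 82 (the parts of T(82, 9) cannot all be equal).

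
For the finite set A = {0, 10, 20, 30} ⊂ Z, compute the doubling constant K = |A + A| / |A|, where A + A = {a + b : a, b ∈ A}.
K = |A + A| / |A| = 7/4

Enumerate A + A = {a + b : a, b ∈ A}. With |A| = 4, there are |A|^2 = 16 ordered sum pairs; collecting distinct values, A + A = {0, 10, 20, 30, 40, 50, 60}, so |A + A| = 7. Thus K = 7/4. Here |A + A| = 2|A| − 1 = 7, the minimum possible — so K = 7/4 is minimal, which holds iff A is an arithmetic progression.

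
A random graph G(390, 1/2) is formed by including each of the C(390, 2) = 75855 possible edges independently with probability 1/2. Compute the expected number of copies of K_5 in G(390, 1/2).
E[# K_5] = C(390, 5) · (1/2)^C(5, 2) = 73276203078 / 2^10 = 36638101539/512 ≈ 71558792.068359

For each 5-subset S of vertices (there are C(390, 5) = 73276203078 such S), let X_S = 1 if S induces a K_5 (all C(5, 2) = 10 edges present). Then P(X_S = 1) = (1/2)^10 = 1/1024. By linearity of expectation, E[# K_5] = C(390, 5) · (1/2)^10 = 73276203078 / 1024 = 36638101539/512 ≈ 71558792.068359.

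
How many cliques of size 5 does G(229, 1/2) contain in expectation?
E[# K_5] = C(229, 5) · (1/2)^C(5, 2) = 5022337545 / 2^10 ≈ 4904626.508789

For each 5-subset S of vertices (there are C(229, 5) = 5022337545 such S), let X_S = 1 if S induces a K_5 (all C(5, 2) = 10 edges present). Then P(X_S = 1) = (1/2)^10 = 1/1024. By linearity of expectation, E[# K_5] = C(229, 5) · (1/2)^10 = 5022337545 / 1024 ≈ 4904626.508789.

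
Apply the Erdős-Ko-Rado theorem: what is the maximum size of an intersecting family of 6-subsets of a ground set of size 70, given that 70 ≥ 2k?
max |F| = C(69, 5) = 11238513

The Erdős-Ko-Rado theorem states: for n ≥ 2k, an intersecting family of k-subsets of an n-element set has size at most C(n − 1, k − 1), with equality for 'star' families {A ⊆ [n] : |A| = k, i ∈ A} (fix an element i). For n = 70, k = 6: C(69, 5) = 11238513.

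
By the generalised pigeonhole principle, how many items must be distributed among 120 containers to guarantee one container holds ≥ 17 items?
n = (17 − 1)·120 + 1 = 1921

By the generalised pigeonhole principle, to guarantee some box contains ≥ r objects we need more than (r − 1) · k objects total. Threshold: n = (r − 1) · k + 1. With r = 17 and k = 120: n = 16 · 120 + 1 = 1920 + 1 = 1921. For n = 1920 = 16 · 120, we can put exactly 16 objects in every box, avoiding 17 in any single one — so 1921 is tight.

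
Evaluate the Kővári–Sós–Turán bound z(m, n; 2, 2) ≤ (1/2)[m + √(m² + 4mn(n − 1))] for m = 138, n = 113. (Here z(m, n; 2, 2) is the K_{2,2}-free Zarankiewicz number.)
z(138, 113; 2, 2) ≤ (1/2)[138 + √(138² + 4·138·113·112)] = (1/2)[138 + √7005156] = 1392.3628

Kővári–Sós–Turán: let r_1, ..., r_138 be the row sums and z = Σ r_i the total number of 1s. Each pair of columns can share at most one row with both entries 1 (else a 2×2 all-ones block appears), so Σ_i C(r_i, 2) ≤ C(113, 2) = 6328. By convexity Σ_i C(r_i, 2) ≥ 138·C(z/138, 2) = z(z − 138)/(2·138), giving z² − 138z − 138·113·112 ≤ 0 and hence z ≤ (1/2)[138 + √(19044 + 4·1746528)] = (1/2)[138 + √7005156] ≈ (1/2)(138 + 2646.7255) = 1392.3628.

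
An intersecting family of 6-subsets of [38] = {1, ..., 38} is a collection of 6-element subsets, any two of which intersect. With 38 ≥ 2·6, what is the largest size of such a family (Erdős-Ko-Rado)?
max |F| = C(37, 5) = 435897

The Erdős-Ko-Rado theorem states: for n ≥ 2k, an intersecting family of k-subsets of an n-element set has size at most C(n − 1, k − 1), with equality for 'star' families {A ⊆ [n] : |A| = k, i ∈ A} (fix an element i). For n = 38, k = 6: C(37, 5) = 435897.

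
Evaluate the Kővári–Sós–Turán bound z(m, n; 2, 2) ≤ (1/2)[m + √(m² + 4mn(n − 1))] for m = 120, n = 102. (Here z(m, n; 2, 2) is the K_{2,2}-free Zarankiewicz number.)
z(120, 102; 2, 2) ≤ (1/2)[120 + √(120² + 4·120·102·101)] = (1/2)[120 + √4959360] = 1173.481

Kővári–Sós–Turán: let r_1, ..., r_120 be the row sums and z = Σ r_i the total number of 1s. Each pair of columns can share at most one row with both entries 1 (else a 2×2 all-ones block appears), so Σ_i C(r_i, 2) ≤ C(102, 2) = 5151. By convexity Σ_i C(r_i, 2) ≥ 120·C(z/120, 2) = z(z − 120)/(2·120), giving z² − 120z − 120·102·101 ≤ 0 and hence z ≤ (1/2)[120 + √(14400 + 4·1236240)] = (1/2)[120 + √4959360] ≈ (1/2)(120 + 2226.9621) = 1173.481.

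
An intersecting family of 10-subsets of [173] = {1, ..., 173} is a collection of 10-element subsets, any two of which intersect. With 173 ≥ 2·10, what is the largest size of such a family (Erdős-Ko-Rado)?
max |F| = C(172, 9) = 293466669659020

Erdős-Ko-Rado (1961): when n ≥ 2k, max |F| = C(n−1, k−1). The bound is attained by the star {A : i ∈ A} for any fixed i ∈ [n]. Here C(173−1, 10−1) = C(172, 9) = 293466669659020.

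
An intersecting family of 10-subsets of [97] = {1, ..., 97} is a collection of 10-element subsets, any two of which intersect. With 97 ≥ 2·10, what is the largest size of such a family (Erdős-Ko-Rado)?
max |F| = C(96, 9) = 1296543270880

The Erdős-Ko-Rado theorem states: for n ≥ 2k, an intersecting family of k-subsets of an n-element set has size at most C(n − 1, k − 1), with equality for 'star' families {A ⊆ [n] : |A| = k, i ∈ A} (fix an element i). For n = 97, k = 10: C(96, 9) = 1296543270880.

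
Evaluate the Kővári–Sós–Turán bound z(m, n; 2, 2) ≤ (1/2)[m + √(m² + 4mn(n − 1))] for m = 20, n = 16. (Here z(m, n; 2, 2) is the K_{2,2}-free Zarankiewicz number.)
z(20, 16; 2, 2) ≤ (1/2)[20 + √(20² + 4·20·16·15)] = (1/2)[20 + √19600] = 80

Kővári–Sós–Turán: let r_1, ..., r_20 be the row sums and z = Σ r_i the total number of 1s. Each pair of columns can share at most one row with both entries 1 (else a 2×2 all-ones block appears), so Σ_i C(r_i, 2) ≤ C(16, 2) = 120. By convexity Σ_i C(r_i, 2) ≥ 20·C(z/20, 2) = z(z − 20)/(2·20), giving z² − 20z − 20·16·15 ≤ 0 and hence z ≤ (1/2)[20 + √(400 + 4·4800)] = (1/2)[20 + √19600] ≈ (1/2)(20 + 140) = 80.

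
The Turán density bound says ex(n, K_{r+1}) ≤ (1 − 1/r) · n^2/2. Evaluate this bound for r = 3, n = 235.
Turán density bound = (2/3) · 235^2/2 = 55225/3 ≈ 18408.3333

Turán's theorem: ex(n, K_{r+1}) is achieved by the complete r-partite Turán graph T(n, r) with parts as balanced as possible, and is at most (1 − 1/r) · n^2/2. For r = 3, n = 235: the density bound is (2/3) · 55225/2 = 55225/3 ≈ 18408.3333. The integer-valued extremum is e(T(235, 3)) = 18408, which is strictly less than the density bound 55225/3 since 3 ∤ 235 (the parts of T(235, 3) cannot all be equal).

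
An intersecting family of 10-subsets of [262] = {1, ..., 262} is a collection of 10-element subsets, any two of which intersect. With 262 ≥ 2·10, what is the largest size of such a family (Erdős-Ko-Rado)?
max |F| = C(261, 9) = 13472177599131680

Erdős-Ko-Rado (1961): when n ≥ 2k, max |F| = C(n−1, k−1). The bound is attained by the star {A : i ∈ A} for any fixed i ∈ [n]. Here C(262−1, 10−1) = C(261, 9) = 13472177599131680.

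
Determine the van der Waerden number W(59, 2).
W(59, 2) = 59 + 1 = 60

A 2-term AP is any pair of integers, so a monochromatic 2-AP exists iff some colour is used at least twice. With 59 colours, the colouring i ↦ i on {1, ..., 59} uses each colour once, avoiding any monochromatic pair, so W(59, 2) > 59. For {1, ..., 60}, pigeonhole forces two integers of the same colour, which form a monochromatic 2-AP. Hence W(59, 2) = 60.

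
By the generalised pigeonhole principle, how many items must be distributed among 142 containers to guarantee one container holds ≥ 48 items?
n = (48 − 1)·142 + 1 = 6675

By the generalised pigeonhole principle, to guarantee some box contains ≥ r objects we need more than (r − 1) · k objects total. Threshold: n = (r − 1) · k + 1. With r = 48 and k = 142: n = 47 · 142 + 1 = 6674 + 1 = 6675. For n = 6674 = 47 · 142, we can put exactly 47 objects in every box, avoiding 48 in any single one — so 6675 is tight.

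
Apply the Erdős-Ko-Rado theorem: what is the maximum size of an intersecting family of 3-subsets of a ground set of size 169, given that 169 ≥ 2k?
max |F| = C(168, 2) = 14028

The Erdős-Ko-Rado theorem states: for n ≥ 2k, an intersecting family of k-subsets of an n-element set has size at most C(n − 1, k − 1), with equality for 'star' families {A ⊆ [n] : |A| = k, i ∈ A} (fix an element i). For n = 169, k = 3: C(168, 2) = 14028.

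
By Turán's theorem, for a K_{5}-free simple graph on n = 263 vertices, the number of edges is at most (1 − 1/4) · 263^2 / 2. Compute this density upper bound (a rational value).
Turán density bound = (3/4) · 263^2/2 = 207507/8 ≈ 25938.375

Turán's theorem: ex(n, K_{r+1}) is achieved by the complete r-partite Turán graph T(n, r) with parts as balanced as possible, and is at most (1 − 1/r) · n^2/2. For r = 4, n = 263: the density bound is (3/4) · 69169/2 = 207507/8 ≈ 25938.375. The integer-valued extremum is e(T(263, 4)) = 25938, which is strictly less than the density bound 207507/8 since 4 ∤ 263 (the parts of T(263, 4) cannot all be equal).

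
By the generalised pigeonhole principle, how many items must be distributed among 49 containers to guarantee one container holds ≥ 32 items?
n = (32 − 1)·49 + 1 = 1520

By the generalised pigeonhole principle, to guarantee some box contains ≥ r objects we need more than (r − 1) · k objects total. Threshold: n = (r − 1) · k + 1. With r = 32 and k = 49: n = 31 · 49 + 1 = 1519 + 1 = 1520. For n = 1519 = 31 · 49, we can put exactly 31 objects in every box, avoiding 32 in any single one — so 1520 is tight.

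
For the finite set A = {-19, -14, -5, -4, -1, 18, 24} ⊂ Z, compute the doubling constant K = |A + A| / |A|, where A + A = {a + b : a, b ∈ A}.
K = |A + A| / |A| = 28/7 = 4

Enumerate A + A = {a + b : a, b ∈ A}. With |A| = 7, there are |A|^2 = 49 ordered sum pairs; collecting distinct values, A + A = {-38, -33, -28, -24, -23, -20, -19, -18, -15, -10, -9, -8, -6, -5, -2, -1, 4, 5, 10, 13, 14, 17, 19, 20, 23, 36, 42, 48}, so |A + A| = 28. Thus K = 28/7 = 4. For comparison, the minimum possible |A + A| over all 7-element sets is 2·7 − 1 = 13 (so min K = 13/7), attained only by arithmetic progressions.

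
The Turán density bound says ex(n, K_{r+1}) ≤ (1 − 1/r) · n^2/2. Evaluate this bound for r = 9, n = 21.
Turán density bound = (8/9) · 21^2/2 = 196

Turán's theorem: ex(n, K_{r+1}) is achieved by the complete r-partite Turán graph T(n, r) with parts as balanced as possible, and is at most (1 − 1/r) · n^2/2. For r = 9, n = 21: the density bound is (8/9) · 441/2 = 196. The integer-valued extremum is e(T(21, 9)) = 195, which is strictly less than the density bound 196 since 9 ∤ 21 (the parts of T(21, 9) cannot all be equal).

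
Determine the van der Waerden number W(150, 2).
W(150, 2) = 150 + 1 = 151

A 2-term AP is any pair of integers, so a monochromatic 2-AP exists iff some colour is used at least twice. With 150 colours, the colouring i ↦ i on {1, ..., 150} uses each colour once, avoiding any monochromatic pair, so W(150, 2) > 150. For {1, ..., 151}, pigeonhole forces two integers of the same colour, which form a monochromatic 2-AP. Hence W(150, 2) = 151.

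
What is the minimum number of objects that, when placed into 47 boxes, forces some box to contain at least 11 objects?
n = (11 − 1)·47 + 1 = 471

By the generalised pigeonhole principle, to guarantee some box contains ≥ r objects we need more than (r − 1) · k objects total. Threshold: n = (r − 1) · k + 1. With r = 11 and k = 47: n = 10 · 47 + 1 = 470 + 1 = 471. For n = 470 = 10 · 47, we can put exactly 10 objects in every box, avoiding 11 in any single one — so 471 is tight.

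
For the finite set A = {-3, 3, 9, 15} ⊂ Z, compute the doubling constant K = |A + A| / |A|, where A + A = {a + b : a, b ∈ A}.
K = |A + A| / |A| = 7/4

Enumerate A + A = {a + b : a, b ∈ A}. With |A| = 4, there are |A|^2 = 16 ordered sum pairs; collecting distinct values, A + A = {-6, 0, 6, 12, 18, 24, 30}, so |A + A| = 7. Thus K = 7/4. Here |A + A| = 2|A| − 1 = 7, the minimum possible — so K = 7/4 is minimal, which holds iff A is an arithmetic progression.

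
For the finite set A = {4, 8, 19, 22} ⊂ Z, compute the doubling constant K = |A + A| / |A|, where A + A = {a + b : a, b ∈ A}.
K = |A + A| / |A| = 10/4 = 5/2

Enumerate A + A = {a + b : a, b ∈ A}. With |A| = 4, there are |A|^2 = 16 ordered sum pairs; collecting distinct values, A + A = {8, 12, 16, 23, 26, 27, 30, 38, 41, 44}, so |A + A| = 10. Thus K = 10/4 = 5/2. For comparison, the minimum possible |A + A| over all 4-element sets is 2·4 − 1 = 7 (so min K = 7/4), attained only by arithmetic progressions.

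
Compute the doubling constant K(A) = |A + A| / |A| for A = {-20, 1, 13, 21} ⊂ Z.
K = |A + A| / |A| = 10/4 = 5/2

Enumerate A + A = {a + b : a, b ∈ A}. With |A| = 4, there are |A|^2 = 16 ordered sum pairs; collecting distinct values, A + A = {-40, -19, -7, 1, 2, 14, 22, 26, 34, 42}, so |A + A| = 10. Thus K = 10/4 = 5/2. For comparison, the minimum possible |A + A| over all 4-element sets is 2·4 − 1 = 7 (so min K = 7/4), attained only by arithmetic progressions.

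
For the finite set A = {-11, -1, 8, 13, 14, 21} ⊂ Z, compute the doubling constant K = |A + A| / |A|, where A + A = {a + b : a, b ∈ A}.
K = |A + A| / |A| = 21/6 = 7/2

Enumerate A + A = {a + b : a, b ∈ A}. With |A| = 6, there are |A|^2 = 36 ordered sum pairs; collecting distinct values, A + A = {-22, -12, -3, -2, 2, 3, 7, 10, 12, 13, 16, 20, 21, 22, 26, 27, 28, 29, 34, 35, 42}, so |A + A| = 21. Thus K = 21/6 = 7/2. For comparison, the minimum possible |A + A| over all 6-element sets is 2·6 − 1 = 11 (so min K = 11/6), attained only by arithmetic progressions.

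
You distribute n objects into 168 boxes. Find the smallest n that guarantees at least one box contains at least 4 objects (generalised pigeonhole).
n = (4 − 1)·168 + 1 = 505

By the generalised pigeonhole principle, to guarantee some box contains ≥ r objects we need more than (r − 1) · k objects total. Threshold: n = (r − 1) · k + 1. With r = 4 and k = 168: n = 3 · 168 + 1 = 504 + 1 = 505. For n = 504 = 3 · 168, we can put exactly 3 objects in every box, avoiding 4 in any single one — so 505 is tight.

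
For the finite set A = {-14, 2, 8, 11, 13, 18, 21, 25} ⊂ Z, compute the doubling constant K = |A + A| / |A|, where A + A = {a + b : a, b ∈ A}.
K = |A + A| / |A| = 32/8 = 4

Enumerate A + A = {a + b : a, b ∈ A}. With |A| = 8, there are |A|^2 = 64 ordered sum pairs; collecting distinct values, A + A = {-28, -12, -6, -3, -1, 4, 7, 10, 11, 13, 15, 16, 19, 20, 21, 22, 23, 24, 26, 27, 29, 31, 32, 33, 34, 36, 38, 39, 42, 43, 46, 50}, so |A + A| = 32. Thus K = 32/8 = 4. For comparison, the minimum possible |A + A| over all 8-element sets is 2·8 − 1 = 15 (so min K = 15/8), attained only by arithmetic progressions.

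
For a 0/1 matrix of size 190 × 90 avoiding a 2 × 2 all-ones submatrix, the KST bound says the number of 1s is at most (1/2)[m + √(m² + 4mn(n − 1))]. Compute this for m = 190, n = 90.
z(190, 90; 2, 2) ≤ (1/2)[190 + √(190² + 4·190·90·89)] = (1/2)[190 + √6123700] = 1332.3055

Kővári–Sós–Turán: let r_1, ..., r_190 be the row sums and z = Σ r_i the total number of 1s. Each pair of columns can share at most one row with both entries 1 (else a 2×2 all-ones block appears), so Σ_i C(r_i, 2) ≤ C(90, 2) = 4005. By convexity Σ_i C(r_i, 2) ≥ 190·C(z/190, 2) = z(z − 190)/(2·190), giving z² − 190z − 190·90·89 ≤ 0 and hence z ≤ (1/2)[190 + √(36100 + 4·1521900)] = (1/2)[190 + √6123700] ≈ (1/2)(190 + 2474.6111) = 1332.3055.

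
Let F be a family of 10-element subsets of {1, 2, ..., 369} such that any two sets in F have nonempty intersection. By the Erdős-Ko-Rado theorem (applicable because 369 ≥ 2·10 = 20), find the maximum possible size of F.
max |F| = C(368, 9) = 309065893496623120

Erdős-Ko-Rado (1961): when n ≥ 2k, max |F| = C(n−1, k−1). The bound is attained by the star {A : i ∈ A} for any fixed i ∈ [n]. Here C(369−1, 10−1) = C(368, 9) = 309065893496623120.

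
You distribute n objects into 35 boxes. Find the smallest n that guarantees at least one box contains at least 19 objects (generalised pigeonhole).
n = (19 − 1)·35 + 1 = 631

By the generalised pigeonhole principle, to guarantee some box contains ≥ r objects we need more than (r − 1) · k objects total. Threshold: n = (r − 1) · k + 1. With r = 19 and k = 35: n = 18 · 35 + 1 = 630 + 1 = 631. For n = 630 = 18 · 35, we can put exactly 18 objects in every box, avoiding 19 in any single one — so 631 is tight.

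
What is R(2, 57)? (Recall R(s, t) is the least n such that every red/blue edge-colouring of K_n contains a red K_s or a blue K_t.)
R(2, 57) = 57

R(2, k) = k for all k ≥ 2: in a 2-colouring of K_k, either some edge is red (a red K_2) or all edges are blue (a blue K_k). And K_{56} coloured all-blue has no blue K_57, so R(2, 57) > 56. Hence R(2, 57) = 57.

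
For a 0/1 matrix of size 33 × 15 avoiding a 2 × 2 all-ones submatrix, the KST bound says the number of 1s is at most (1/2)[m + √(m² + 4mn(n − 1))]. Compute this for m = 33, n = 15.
z(33, 15; 2, 2) ≤ (1/2)[33 + √(33² + 4·33·15·14)] = (1/2)[33 + √28809] = 101.3661

Kővári–Sós–Turán: let r_1, ..., r_33 be the row sums and z = Σ r_i the total number of 1s. Each pair of columns can share at most one row with both entries 1 (else a 2×2 all-ones block appears), so Σ_i C(r_i, 2) ≤ C(15, 2) = 105. By convexity Σ_i C(r_i, 2) ≥ 33·C(z/33, 2) = z(z − 33)/(2·33), giving z² − 33z − 33·15·14 ≤ 0 and hence z ≤ (1/2)[33 + √(1089 + 4·6930)] = (1/2)[33 + √28809] ≈ (1/2)(33 + 169.7321) = 101.3661.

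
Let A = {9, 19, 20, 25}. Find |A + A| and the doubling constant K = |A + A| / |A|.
K = |A + A| / |A| = 10/4 = 5/2

Enumerate A + A = {a + b : a, b ∈ A}. With |A| = 4, there are |A|^2 = 16 ordered sum pairs; collecting distinct values, A + A = {18, 28, 29, 34, 38, 39, 40, 44, 45, 50}, so |A + A| = 10. Thus K = 10/4 = 5/2. For comparison, the minimum possible |A + A| over all 4-element sets is 2·4 − 1 = 7 (so min K = 7/4), attained only by arithmetic progressions.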